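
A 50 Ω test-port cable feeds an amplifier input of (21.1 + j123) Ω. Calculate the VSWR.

VSWR ≈ 17.1

Γ = (Z_L − Z_0)/(Z_L + Z_0) = (-28.9 + j123)/(71.1 + j123)
|Γ| = 126/142 = 0.889
VSWR = (1 + |Γ|)/(1 − |Γ|) = 1.89/0.111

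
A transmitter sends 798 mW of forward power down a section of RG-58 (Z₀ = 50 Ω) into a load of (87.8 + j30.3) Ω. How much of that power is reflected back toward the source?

|Γ| = |(37.8 + j30.3)/(137.8 + j30.3)| = 0.343
|Γ|² = 0.118
P_refl = |Γ|²·P_inc = 94.1 mW, P_del = (1 − |Γ|²)·P_inc = 704 mW

P_reflected ≈ 94.1 mW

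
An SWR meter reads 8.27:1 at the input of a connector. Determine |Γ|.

|Γ| = (S − 1)/(S + 1) = (8.27 − 1)/(8.27 + 1) = 7.27/9.27

|Γ| ≈ 0.784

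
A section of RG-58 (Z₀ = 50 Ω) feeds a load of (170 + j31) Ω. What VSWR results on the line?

Γ = (Z_L − Z_0)/(Z_L + Z_0) = (120 + j31)/(220 + j31)
|Γ| = 124/222 = 0.558
VSWR = (1 + |Γ|)/(1 − |Γ|) = 1.56/0.442

VSWR ≈ 3.52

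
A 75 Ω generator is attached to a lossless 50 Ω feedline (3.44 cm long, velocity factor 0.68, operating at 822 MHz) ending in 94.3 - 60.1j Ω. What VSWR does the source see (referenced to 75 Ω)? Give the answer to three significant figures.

VSWR ≈ 3.86

λ = v/f = 0.68·c / 822 MHz = 0.248 m
βl = 2π·l/λ = 2π × 0.139 = 49.9°
tan(βl) = 1.19
Z_in = Z_0·(Z_L + jZ_0·tanβl)/(Z_0 + jZ_L·tanβl) = 20.8 − j19.5 Ω
Γ_s = (Z_in − Z_s)/(Z_in + Z_s) = (-54.2 − j19.5)/(95.8 − j19.5), |Γ_s| = 0.589
VSWR = (1 + |Γ_s|)/(1 − |Γ_s|)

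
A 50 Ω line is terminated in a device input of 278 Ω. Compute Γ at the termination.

Γ = (Z_L − Z_0)/(Z_L + Z_0) = (278 − 50)/(278 + 50) = 228/328

Γ = 0.695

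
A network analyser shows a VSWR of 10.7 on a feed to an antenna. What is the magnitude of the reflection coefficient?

|Γ| = (S − 1)/(S + 1) = (10.7 − 1)/(10.7 + 1) = 9.7/11.7

|Γ| ≈ 0.829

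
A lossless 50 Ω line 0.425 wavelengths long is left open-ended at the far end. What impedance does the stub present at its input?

Z_in ≈ +j98.1 Ω

βl = 2π × 0.425 = 153°
tan(βl) = -0.51
For an open-ended stub, Z_in = −jZ_0·cot(βl) = −jZ_0/tan(βl)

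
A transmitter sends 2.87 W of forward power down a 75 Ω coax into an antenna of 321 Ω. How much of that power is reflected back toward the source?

Γ = (321 − 75)/(321 + 75) = 0.621
|Γ|² = 0.386
P_refl = |Γ|²·P_inc = 1.11 W, P_del = (1 − |Γ|²)·P_inc = 1.76 W

P_reflected ≈ 1.11 W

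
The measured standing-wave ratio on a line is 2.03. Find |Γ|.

|Γ| = (S − 1)/(S + 1) = (2.03 − 1)/(2.03 + 1) = 1.03/3.03

|Γ| ≈ 0.34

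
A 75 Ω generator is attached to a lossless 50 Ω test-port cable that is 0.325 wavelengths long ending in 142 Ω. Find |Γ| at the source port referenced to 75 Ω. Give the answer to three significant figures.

|Γ| ≈ 0.584

βl = 2π × 0.325 = 117°
tan(βl) = -1.96
Z_in = Z_0·(Z_L + jZ_0·tanβl)/(Z_0 + jZ_L·tanβl) = 21.5 + j21.6 Ω
Γ_s = (Z_in − Z_s)/(Z_in + Z_s) = (-53.5 + j21.6)/(96.5 + j21.6), |Γ_s| = 0.584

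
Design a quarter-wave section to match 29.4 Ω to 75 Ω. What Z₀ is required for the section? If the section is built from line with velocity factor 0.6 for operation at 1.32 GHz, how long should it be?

Z_qwt = √(Z_0·R_L) = √(75 × 29.4) = √2205
λ = 0.6·c/f = 0.136 m, so l = λ/4 = 0.0341 m

Z_qwt ≈ 47 Ω; length ≈ 3.41 cm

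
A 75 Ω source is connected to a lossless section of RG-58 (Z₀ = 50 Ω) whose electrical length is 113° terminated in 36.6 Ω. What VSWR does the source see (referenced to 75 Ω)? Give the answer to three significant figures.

tan(βl) = -2.36
Z_in = Z_0·(Z_L + jZ_0·tanβl)/(Z_0 + jZ_L·tanβl) = 60.3 − j13.8 Ω
Γ_s = (Z_in − Z_s)/(Z_in + Z_s) = (-14.7 − j13.8)/(135 − j13.8), |Γ_s| = 0.148
VSWR = (1 + |Γ_s|)/(1 − |Γ_s|)

VSWR ≈ 1.35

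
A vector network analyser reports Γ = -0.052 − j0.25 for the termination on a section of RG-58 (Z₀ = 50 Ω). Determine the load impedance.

Z_L ≈ 40 − j21.4 Ω

Z_L = Z_0·(1 + Γ)/(1 − Γ) = 50·(0.948 − j0.25)/(1.05 + j0.25)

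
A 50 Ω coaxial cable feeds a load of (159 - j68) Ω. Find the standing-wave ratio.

Γ = (Z_L − Z_0)/(Z_L + Z_0) = (109 − j68)/(209 − j68)
|Γ| = 128/220 = 0.585
VSWR = (1 + |Γ|)/(1 − |Γ|) = 1.58/0.415

VSWR ≈ 3.81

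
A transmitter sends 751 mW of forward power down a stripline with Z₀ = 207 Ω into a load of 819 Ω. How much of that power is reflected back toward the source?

P_reflected ≈ 267 mW

Γ = (819 − 207)/(819 + 207) = 0.596
|Γ|² = 0.356
P_refl = |Γ|²·P_inc = 267 mW, P_del = (1 − |Γ|²)·P_inc = 484 mW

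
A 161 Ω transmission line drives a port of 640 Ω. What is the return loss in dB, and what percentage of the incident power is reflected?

RL ≈ 4.47 dB; 35.8% of incident power reflected

Γ = (640 − 161)/(640 + 161) = 0.598
RL = −20·log₁₀(0.598) = 4.47 dB
P_refl/P_inc = |Γ|² = 0.358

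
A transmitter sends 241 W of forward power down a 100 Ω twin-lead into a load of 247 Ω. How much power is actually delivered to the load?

Γ = (247 − 100)/(247 + 100) = 0.424
|Γ|² = 0.179
P_refl = |Γ|²·P_inc = 43.3 W, P_del = (1 − |Γ|²)·P_inc = 198 W

P_delivered ≈ 198 W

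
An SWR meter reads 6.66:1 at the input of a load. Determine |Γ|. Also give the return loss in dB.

|Γ| = (S − 1)/(S + 1) = (6.66 − 1)/(6.66 + 1) = 5.66/7.66
RL = −20·log₁₀|Γ| = −20·log₁₀(0.739)

|Γ| ≈ 0.739; return loss ≈ 2.63 dB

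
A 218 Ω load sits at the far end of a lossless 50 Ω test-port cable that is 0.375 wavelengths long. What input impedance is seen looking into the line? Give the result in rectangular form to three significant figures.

Z_in ≈ 21.8 + j45 Ω

βl = 2π × 0.375 = 135°
tan(βl) = tan(135°) = -1
Z_in = Z_0·(Z_L + jZ_0·tanβl)/(Z_0 + jZ_L·tanβl)
     = 50·(218 − j50)/(50 − j218)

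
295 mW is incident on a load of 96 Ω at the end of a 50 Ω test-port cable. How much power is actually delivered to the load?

Γ = (96 − 50)/(96 + 50) = 0.315
|Γ|² = 0.0993
P_refl = |Γ|²·P_inc = 29.3 mW, P_del = (1 − |Γ|²)·P_inc = 266 mW

P_delivered ≈ 266 mW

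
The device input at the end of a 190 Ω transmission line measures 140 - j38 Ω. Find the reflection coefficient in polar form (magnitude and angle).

Γ ≈ 0.189 ∠ -136°

Γ = (Z_L − Z_0)/(Z_L + Z_0) = (-50 − j38)/(330 − j38)
|Γ| = 62.8/332 = 0.189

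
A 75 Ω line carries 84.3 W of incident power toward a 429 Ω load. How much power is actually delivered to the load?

P_delivered ≈ 42.7 W

Γ = (429 − 75)/(429 + 75) = 0.702
|Γ|² = 0.493
P_refl = |Γ|²·P_inc = 41.6 W, P_del = (1 − |Γ|²)·P_inc = 42.7 W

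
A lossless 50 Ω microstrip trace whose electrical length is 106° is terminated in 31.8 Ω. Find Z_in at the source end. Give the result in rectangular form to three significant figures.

Z_in ≈ 70.7 − j17.5 Ω

tan(βl) = tan(106°) = -3.49
Z_in = Z_0·(Z_L + jZ_0·tanβl)/(Z_0 + jZ_L·tanβl)
     = 50·(31.8 − j174)/(50 − j111)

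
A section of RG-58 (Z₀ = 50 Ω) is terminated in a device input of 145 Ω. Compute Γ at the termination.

Γ = (Z_L − Z_0)/(Z_L + Z_0) = (145 − 50)/(145 + 50) = 95/195

Γ = 0.487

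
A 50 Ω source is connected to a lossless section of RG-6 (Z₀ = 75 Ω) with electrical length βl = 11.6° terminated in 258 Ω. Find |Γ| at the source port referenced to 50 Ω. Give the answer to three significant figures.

|Γ| ≈ 0.669

tan(βl) = 0.205
Z_in = Z_0·(Z_L + jZ_0·tanβl)/(Z_0 + jZ_L·tanβl) = 179 − j111 Ω
Γ_s = (Z_in − Z_s)/(Z_in + Z_s) = (129 − j111)/(229 − j111), |Γ_s| = 0.669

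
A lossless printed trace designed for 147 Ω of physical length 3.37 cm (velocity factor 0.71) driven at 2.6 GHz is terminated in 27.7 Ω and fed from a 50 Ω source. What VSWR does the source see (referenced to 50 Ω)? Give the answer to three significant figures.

λ = v/f = 0.71·c / 2.6 GHz = 0.0819 m
βl = 2π·l/λ = 2π × 0.411 = 148°
tan(βl) = -0.623
Z_in = Z_0·(Z_L + jZ_0·tanβl)/(Z_0 + jZ_L·tanβl) = 37.9 − j87.1 Ω
Γ_s = (Z_in − Z_s)/(Z_in + Z_s) = (-12.1 − j87.1)/(87.9 − j87.1), |Γ_s| = 0.71
VSWR = (1 + |Γ_s|)/(1 − |Γ_s|)

VSWR ≈ 5.91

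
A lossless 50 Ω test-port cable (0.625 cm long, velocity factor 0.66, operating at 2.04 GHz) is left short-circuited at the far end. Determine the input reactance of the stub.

λ = v/f = 0.66·c / 2.04 GHz = 0.0971 m
βl = 2π·l/λ = 2π × 0.0644 = 23.2°
tan(βl) = 0.428
For a short-circuited stub, Z_in = jZ_0·tan(βl)

X_in ≈ 21.4 Ω (inductive)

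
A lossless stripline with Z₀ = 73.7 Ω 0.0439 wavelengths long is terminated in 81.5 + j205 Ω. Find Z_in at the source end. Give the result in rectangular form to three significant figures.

Z_in ≈ 615 + j157 Ω

βl = 2π × 0.0439 = 15.8°
tan(βl) = tan(15.8°) = 0.283
Z_in = Z_0·(Z_L + jZ_0·tanβl)/(Z_0 + jZ_L·tanβl)
     = 73.7·(81.5 + j226)/(15.7 + j23.1)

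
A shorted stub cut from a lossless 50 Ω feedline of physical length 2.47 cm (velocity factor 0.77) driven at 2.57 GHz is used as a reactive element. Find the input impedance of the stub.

λ = v/f = 0.77·c / 2.57 GHz = 0.0899 m
βl = 2π·l/λ = 2π × 0.275 = 98.9°
tan(βl) = -6.37
For a shorted stub, Z_in = jZ_0·tan(βl)

Z_in ≈ −j318 Ω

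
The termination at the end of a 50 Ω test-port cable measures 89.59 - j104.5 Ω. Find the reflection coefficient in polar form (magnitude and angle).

Γ = (Z_L − Z_0)/(Z_L + Z_0) = (39.59 − j104.5)/(139.6 − j104.5)
|Γ| = 112/174 = 0.641

Γ ≈ 0.641 ∠ -32.4°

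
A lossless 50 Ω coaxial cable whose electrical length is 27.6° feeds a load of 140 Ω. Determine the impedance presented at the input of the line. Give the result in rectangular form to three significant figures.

tan(βl) = tan(27.6°) = 0.523
Z_in = Z_0·(Z_L + jZ_0·tanβl)/(Z_0 + jZ_L·tanβl)
     = 50·(140 + j26.1)/(50 + j73.2)

Z_in ≈ 56.7 − j56.9 Ω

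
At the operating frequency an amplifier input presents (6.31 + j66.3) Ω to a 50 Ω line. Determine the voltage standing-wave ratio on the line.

VSWR ≈ 21.9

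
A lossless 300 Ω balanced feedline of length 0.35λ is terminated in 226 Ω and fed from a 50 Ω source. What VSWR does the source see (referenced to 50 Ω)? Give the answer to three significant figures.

βl = 2π × 0.35 = 126°
tan(βl) = -1.38
Z_in = Z_0·(Z_L + jZ_0·tanβl)/(Z_0 + jZ_L·tanβl) = 315 − j86.1 Ω
Γ_s = (Z_in − Z_s)/(Z_in + Z_s) = (265 − j86.1)/(365 − j86.1), |Γ_s| = 0.743
VSWR = (1 + |Γ_s|)/(1 − |Γ_s|)

VSWR ≈ 6.79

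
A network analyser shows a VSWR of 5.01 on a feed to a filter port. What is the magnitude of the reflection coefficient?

|Γ| = (S − 1)/(S + 1) = (5.01 − 1)/(5.01 + 1) = 4.01/6.01

|Γ| ≈ 0.667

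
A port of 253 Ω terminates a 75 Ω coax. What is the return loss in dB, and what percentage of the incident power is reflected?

RL ≈ 5.31 dB; 29.5% of incident power reflected

Γ = (253 − 75)/(253 + 75) = 0.543
RL = −20·log₁₀(0.543) = 5.31 dB
P_refl/P_inc = |Γ|² = 0.295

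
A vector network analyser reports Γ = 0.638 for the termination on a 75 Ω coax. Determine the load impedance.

Z_L = Z_0·(1 + Γ)/(1 − Γ) = 75·(1.64)/(0.362)

Z_L ≈ 339 Ω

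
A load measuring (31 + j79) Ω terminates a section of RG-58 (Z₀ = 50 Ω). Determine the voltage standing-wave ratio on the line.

Γ = (Z_L − Z_0)/(Z_L + Z_0) = (-19 + j79)/(81 + j79)
|Γ| = 81.3/113 = 0.718
VSWR = (1 + |Γ|)/(1 − |Γ|) = 1.72/0.282

VSWR ≈ 6.1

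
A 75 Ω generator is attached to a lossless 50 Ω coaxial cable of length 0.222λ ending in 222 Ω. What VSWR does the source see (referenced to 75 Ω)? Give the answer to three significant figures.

βl = 2π × 0.222 = 79.9°
tan(βl) = 5.63
Z_in = Z_0·(Z_L + jZ_0·tanβl)/(Z_0 + jZ_L·tanβl) = 11.6 − j8.42 Ω
Γ_s = (Z_in − Z_s)/(Z_in + Z_s) = (-63.4 − j8.42)/(86.6 − j8.42), |Γ_s| = 0.735
VSWR = (1 + |Γ_s|)/(1 − |Γ_s|)

VSWR ≈ 6.55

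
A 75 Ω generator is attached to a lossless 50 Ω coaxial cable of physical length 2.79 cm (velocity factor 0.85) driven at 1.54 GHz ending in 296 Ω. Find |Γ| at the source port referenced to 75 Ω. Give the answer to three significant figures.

|Γ| ≈ 0.77

λ = v/f = 0.85·c / 1.54 GHz = 0.166 m
βl = 2π·l/λ = 2π × 0.168 = 60.7°
tan(βl) = 1.78
Z_in = Z_0·(Z_L + jZ_0·tanβl)/(Z_0 + jZ_L·tanβl) = 11 − j27.1 Ω
Γ_s = (Z_in − Z_s)/(Z_in + Z_s) = (-64 − j27.1)/(86 − j27.1), |Γ_s| = 0.77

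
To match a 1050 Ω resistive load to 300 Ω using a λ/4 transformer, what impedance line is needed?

Z_qwt ≈ 561 Ω

Z_qwt = √(Z_0·R_L) = √(300 × 1050) = √315000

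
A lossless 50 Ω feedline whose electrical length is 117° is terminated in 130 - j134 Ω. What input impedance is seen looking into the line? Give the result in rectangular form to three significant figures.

Z_in ≈ 14.3 + j37.4 Ω

tan(βl) = tan(117°) = -1.96
Z_in = Z_0·(Z_L + jZ_0·tanβl)/(Z_0 + jZ_L·tanβl)
     = 50·(130 − j232)/(-213 − j255)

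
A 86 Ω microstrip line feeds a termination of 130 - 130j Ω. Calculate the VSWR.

VSWR ≈ 3.39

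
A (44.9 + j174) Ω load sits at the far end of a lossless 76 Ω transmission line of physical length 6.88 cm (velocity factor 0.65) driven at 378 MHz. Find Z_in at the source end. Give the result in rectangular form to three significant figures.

Z_in ≈ 35.7 − j152 Ω

λ = v/f = 0.65·c / 378 MHz = 0.516 m
βl = 2π·l/λ = 2π × 0.133 = 48°
tan(βl) = tan(48°) = 1.11
Z_in = Z_0·(Z_L + jZ_0·tanβl)/(Z_0 + jZ_L·tanβl)
     = 76·(44.9 + j258)/(-117 + j49.9)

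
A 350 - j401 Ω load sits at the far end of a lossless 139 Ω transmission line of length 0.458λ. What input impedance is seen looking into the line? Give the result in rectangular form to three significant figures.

Z_in ≈ 734 + j276 Ω

βl = 2π × 0.458 = 165°
tan(βl) = tan(165°) = -0.27
Z_in = Z_0·(Z_L + jZ_0·tanβl)/(Z_0 + jZ_L·tanβl)
     = 139·(350 − j439)/(30.7 − j94.6)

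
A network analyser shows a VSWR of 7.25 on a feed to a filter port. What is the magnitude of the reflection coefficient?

|Γ| ≈ 0.758

|Γ| = (S − 1)/(S + 1) = (7.25 − 1)/(7.25 + 1) = 6.25/8.25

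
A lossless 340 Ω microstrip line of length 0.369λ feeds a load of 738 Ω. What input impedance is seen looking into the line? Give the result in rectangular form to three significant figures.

Z_in ≈ 246 + j210 Ω

βl = 2π × 0.369 = 133°
tan(βl) = tan(133°) = -1.08
Z_in = Z_0·(Z_L + jZ_0·tanβl)/(Z_0 + jZ_L·tanβl)
     = 340·(738 − j367)/(340 − j796)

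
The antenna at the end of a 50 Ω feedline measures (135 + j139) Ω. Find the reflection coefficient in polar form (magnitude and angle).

Γ ≈ 0.704 ∠ 21.6°

Γ = (Z_L − Z_0)/(Z_L + Z_0) = (85 + j139)/(185 + j139)
|Γ| = 163/231 = 0.704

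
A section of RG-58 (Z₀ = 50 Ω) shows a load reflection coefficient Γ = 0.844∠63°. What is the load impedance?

Z_L ≈ 15.2 + j79.5 Ω

Z_L = Z_0·(1 + Γ)/(1 − Γ) = 50·(1.38 + j0.752)/(0.617 − j0.752)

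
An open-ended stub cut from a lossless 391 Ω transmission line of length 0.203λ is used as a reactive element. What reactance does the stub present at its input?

X_in ≈ -119 Ω (capacitive)

βl = 2π × 0.203 = 73.1°
tan(βl) = 3.29
For an open-ended stub, Z_in = −jZ_0·cot(βl) = −jZ_0/tan(βl)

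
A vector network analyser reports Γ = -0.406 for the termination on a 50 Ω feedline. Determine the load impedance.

Z_L ≈ 21.1 Ω

Z_L = Z_0·(1 + Γ)/(1 − Γ) = 50·(0.594)/(1.41)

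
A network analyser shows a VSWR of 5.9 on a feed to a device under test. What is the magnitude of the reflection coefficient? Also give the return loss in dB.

|Γ| = (S − 1)/(S + 1) = (5.9 − 1)/(5.9 + 1) = 4.9/6.9
RL = −20·log₁₀|Γ| = −20·log₁₀(0.71)

|Γ| ≈ 0.71; return loss ≈ 2.97 dB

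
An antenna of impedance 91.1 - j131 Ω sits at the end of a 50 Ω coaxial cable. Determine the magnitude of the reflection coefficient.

|Γ| ≈ 0.713

Γ = (Z_L − Z_0)/(Z_L + Z_0) = (41.1 − j131)/(141.1 − j131)
|Γ| = 137/193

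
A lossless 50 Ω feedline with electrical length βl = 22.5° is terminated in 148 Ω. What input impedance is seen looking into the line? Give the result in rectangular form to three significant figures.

tan(βl) = tan(22.5°) = 0.414
Z_in = Z_0·(Z_L + jZ_0·tanβl)/(Z_0 + jZ_L·tanβl)
     = 50·(148 + j20.7)/(50 + j61.3)

Z_in ≈ 69.3 − j64.2 Ω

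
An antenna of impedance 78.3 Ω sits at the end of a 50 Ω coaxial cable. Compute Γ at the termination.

Γ = (Z_L − Z_0)/(Z_L + Z_0) = (78.3 − 50)/(78.3 + 50) = 28.3/128.3

Γ = 0.221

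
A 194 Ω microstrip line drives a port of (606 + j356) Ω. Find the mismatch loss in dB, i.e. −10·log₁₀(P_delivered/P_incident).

Γ = (412 + j356)/(800 + j356), |Γ| = 0.622
|Γ|² = 0.387, so P_del/P_inc = 1 − |Γ|² = 0.613
ML = −10·log₁₀(1 − |Γ|²)

mismatch loss ≈ 2.12 dB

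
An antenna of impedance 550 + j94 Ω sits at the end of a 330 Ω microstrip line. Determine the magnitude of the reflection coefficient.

|Γ| ≈ 0.27

Γ = (Z_L − Z_0)/(Z_L + Z_0) = (220 + j94)/(880 + j94)
|Γ| = 239/885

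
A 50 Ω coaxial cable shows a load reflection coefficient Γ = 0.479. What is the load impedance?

Z_L = Z_0·(1 + Γ)/(1 − Γ) = 50·(1.48)/(0.521)

Z_L ≈ 142 Ω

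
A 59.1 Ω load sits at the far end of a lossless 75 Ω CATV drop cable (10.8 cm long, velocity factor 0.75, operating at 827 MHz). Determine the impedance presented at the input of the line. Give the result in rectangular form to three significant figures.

Z_in ≈ 68.6 − j15.9 Ω

λ = v/f = 0.75·c / 827 MHz = 0.272 m
βl = 2π·l/λ = 2π × 0.397 = 143°
tan(βl) = tan(143°) = -0.756
Z_in = Z_0·(Z_L + jZ_0·tanβl)/(Z_0 + jZ_L·tanβl)
     = 75·(59.1 − j56.7)/(75 − j44.7)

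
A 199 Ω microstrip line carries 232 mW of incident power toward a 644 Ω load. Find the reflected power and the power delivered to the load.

P_reflected ≈ 64.6 mW; P_delivered ≈ 167 mW

Γ = (644 − 199)/(644 + 199) = 0.528
|Γ|² = 0.279
P_refl = |Γ|²·P_inc = 64.6 mW, P_del = (1 − |Γ|²)·P_inc = 167 mW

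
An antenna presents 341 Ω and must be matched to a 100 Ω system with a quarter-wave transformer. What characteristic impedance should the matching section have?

Z_qwt ≈ 185 Ω

Z_qwt = √(Z_0·R_L) = √(100 × 341) = √34100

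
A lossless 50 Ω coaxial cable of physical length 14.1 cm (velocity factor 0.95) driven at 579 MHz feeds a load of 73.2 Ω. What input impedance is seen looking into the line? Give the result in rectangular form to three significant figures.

λ = v/f = 0.95·c / 579 MHz = 0.492 m
βl = 2π·l/λ = 2π × 0.286 = 103°
tan(βl) = tan(103°) = -4.29
Z_in = Z_0·(Z_L + jZ_0·tanβl)/(Z_0 + jZ_L·tanβl)
     = 50·(73.2 − j214)/(50 − j314)

Z_in ≈ 35.1 + j6.06 Ω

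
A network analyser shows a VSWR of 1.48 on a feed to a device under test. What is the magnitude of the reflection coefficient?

|Γ| ≈ 0.194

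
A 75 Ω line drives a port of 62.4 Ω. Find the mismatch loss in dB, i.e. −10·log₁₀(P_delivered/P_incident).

Γ = (62.4 − 75)/(62.4 + 75) = -0.0917
|Γ|² = 0.00841, so P_del/P_inc = 1 − |Γ|² = 0.992
ML = −10·log₁₀(1 − |Γ|²)

mismatch loss ≈ 0.0367 dB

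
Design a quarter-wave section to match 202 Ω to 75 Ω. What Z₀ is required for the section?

Z_qwt ≈ 123 Ω

Z_qwt = √(Z_0·R_L) = √(75 × 202) = √15150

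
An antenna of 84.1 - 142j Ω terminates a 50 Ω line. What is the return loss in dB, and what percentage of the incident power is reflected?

Γ = (34.1 − j142)/(134.1 − j142), |Γ| = 0.748
RL = −20·log₁₀(0.748) = 2.53 dB
P_refl/P_inc = |Γ|² = 0.559

RL ≈ 2.53 dB; 55.9% of incident power reflected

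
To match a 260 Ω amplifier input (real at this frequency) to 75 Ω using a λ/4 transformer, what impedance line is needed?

Z_qwt = √(Z_0·R_L) = √(75 × 260) = √19500

Z_qwt ≈ 140 Ω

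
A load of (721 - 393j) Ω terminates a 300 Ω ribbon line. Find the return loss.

RL ≈ 5.57 dB

Γ = (421 − j393)/(1021 − j393), |Γ| = 0.526
RL = −20·log₁₀|Γ| = −20·log₁₀(0.526)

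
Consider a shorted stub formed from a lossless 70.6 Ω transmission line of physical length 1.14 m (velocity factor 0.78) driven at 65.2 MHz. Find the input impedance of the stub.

Z_in ≈ −j156 Ω

λ = v/f = 0.78·c / 65.2 MHz = 3.59 m
βl = 2π·l/λ = 2π × 0.318 = 114°
tan(βl) = -2.21
For a shorted stub, Z_in = jZ_0·tan(βl)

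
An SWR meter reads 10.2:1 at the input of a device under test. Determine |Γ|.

|Γ| ≈ 0.821

|Γ| = (S − 1)/(S + 1) = (10.2 − 1)/(10.2 + 1) = 9.2/11.2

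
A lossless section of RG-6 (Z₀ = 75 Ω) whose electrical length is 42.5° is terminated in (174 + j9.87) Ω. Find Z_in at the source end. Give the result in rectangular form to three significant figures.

Z_in ≈ 60.5 − j56.8 Ω

tan(βl) = tan(42.5°) = 0.916
Z_in = Z_0·(Z_L + jZ_0·tanβl)/(Z_0 + jZ_L·tanβl)
     = 75·(174 + j78.6)/(66 + j159)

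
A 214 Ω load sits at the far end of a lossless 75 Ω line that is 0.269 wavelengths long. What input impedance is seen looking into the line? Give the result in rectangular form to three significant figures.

Z_in ≈ 26.6 + j7.88 Ω

βl = 2π × 0.269 = 96.8°
tan(βl) = tan(96.8°) = -8.34
Z_in = Z_0·(Z_L + jZ_0·tanβl)/(Z_0 + jZ_L·tanβl)
     = 75·(214 − j625)/(75 − j1780)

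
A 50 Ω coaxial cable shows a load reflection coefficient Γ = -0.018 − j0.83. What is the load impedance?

Z_L = Z_0·(1 + Γ)/(1 − Γ) = 50·(0.982 − j0.83)/(1.02 + j0.83)

Z_L ≈ 9.01 − j48.1 Ω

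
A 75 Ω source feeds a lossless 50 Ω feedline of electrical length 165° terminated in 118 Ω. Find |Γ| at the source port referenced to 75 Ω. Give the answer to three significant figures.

tan(βl) = -0.268
Z_in = Z_0·(Z_L + jZ_0·tanβl)/(Z_0 + jZ_L·tanβl) = 90.3 + j43.7 Ω
Γ_s = (Z_in − Z_s)/(Z_in + Z_s) = (15.3 + j43.7)/(165 + j43.7), |Γ_s| = 0.271

|Γ| ≈ 0.271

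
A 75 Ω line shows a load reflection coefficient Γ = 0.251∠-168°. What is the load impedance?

Z_L = Z_0·(1 + Γ)/(1 − Γ) = 75·(0.754 − j0.0522)/(1.25 + j0.0522)

Z_L ≈ 45.2 − j5.04 Ω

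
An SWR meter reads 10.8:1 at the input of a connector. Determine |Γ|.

|Γ| = (S − 1)/(S + 1) = (10.8 − 1)/(10.8 + 1) = 9.8/11.8

|Γ| ≈ 0.831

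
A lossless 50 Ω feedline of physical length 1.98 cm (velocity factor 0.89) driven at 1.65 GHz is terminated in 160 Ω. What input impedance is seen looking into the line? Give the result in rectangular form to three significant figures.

Z_in ≈ 29.3 − j42.2 Ω

λ = v/f = 0.89·c / 1.65 GHz = 0.162 m
βl = 2π·l/λ = 2π × 0.122 = 44°
tan(βl) = tan(44°) = 0.967
Z_in = Z_0·(Z_L + jZ_0·tanβl)/(Z_0 + jZ_L·tanβl)
     = 50·(160 + j48.4)/(50 + j155)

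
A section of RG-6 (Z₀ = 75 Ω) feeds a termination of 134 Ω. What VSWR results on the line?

Γ = (134 − 75)/(134 + 75) = 0.282
VSWR = (1 + 0.282)/(1 − 0.282)

VSWR ≈ 1.79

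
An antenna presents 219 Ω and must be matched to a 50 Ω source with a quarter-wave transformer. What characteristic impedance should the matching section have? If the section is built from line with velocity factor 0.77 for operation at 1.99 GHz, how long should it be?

Z_qwt = √(Z_0·R_L) = √(50 × 219) = √10950
λ = 0.77·c/f = 0.116 m, so l = λ/4 = 0.029 m

Z_qwt ≈ 105 Ω; length ≈ 2.9 cm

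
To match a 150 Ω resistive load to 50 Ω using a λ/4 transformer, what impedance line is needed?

Z_qwt ≈ 86.6 Ω

Z_qwt = √(Z_0·R_L) = √(50 × 150) = √7500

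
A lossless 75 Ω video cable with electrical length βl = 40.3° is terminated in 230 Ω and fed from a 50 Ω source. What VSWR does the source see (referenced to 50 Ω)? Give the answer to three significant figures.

tan(βl) = 0.848
Z_in = Z_0·(Z_L + jZ_0·tanβl)/(Z_0 + jZ_L·tanβl) = 50.9 − j68.9 Ω
Γ_s = (Z_in − Z_s)/(Z_in + Z_s) = (0.931 − j68.9)/(101 − j68.9), |Γ_s| = 0.564
VSWR = (1 + |Γ_s|)/(1 − |Γ_s|)

VSWR ≈ 3.58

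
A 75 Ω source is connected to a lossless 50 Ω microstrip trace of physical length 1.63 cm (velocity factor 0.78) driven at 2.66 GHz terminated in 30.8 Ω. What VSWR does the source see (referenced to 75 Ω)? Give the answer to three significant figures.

VSWR ≈ 1.45

λ = v/f = 0.78·c / 2.66 GHz = 0.088 m
βl = 2π·l/λ = 2π × 0.185 = 66.7°
tan(βl) = 2.32
Z_in = Z_0·(Z_L + jZ_0·tanβl)/(Z_0 + jZ_L·tanβl) = 64.6 + j23.7 Ω
Γ_s = (Z_in − Z_s)/(Z_in + Z_s) = (-10.4 + j23.7)/(140 + j23.7), |Γ_s| = 0.182
VSWR = (1 + |Γ_s|)/(1 − |Γ_s|)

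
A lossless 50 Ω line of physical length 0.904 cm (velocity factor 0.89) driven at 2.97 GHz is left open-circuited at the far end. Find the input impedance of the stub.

Z_in ≈ −j68.3 Ω

λ = v/f = 0.89·c / 2.97 GHz = 0.0899 m
βl = 2π·l/λ = 2π × 0.101 = 36.2°
tan(βl) = 0.732
For an open-circuited stub, Z_in = −jZ_0·cot(βl) = −jZ_0/tan(βl)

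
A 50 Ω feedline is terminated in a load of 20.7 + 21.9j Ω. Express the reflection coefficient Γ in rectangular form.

Γ ≈ -0.291 + j0.4

Γ = (Z_L − Z_0)/(Z_L + Z_0) = (-29.3 + j21.9)/(70.7 + j21.9)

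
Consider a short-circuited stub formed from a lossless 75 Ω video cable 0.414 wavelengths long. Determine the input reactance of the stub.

βl = 2π × 0.414 = 149°
tan(βl) = -0.6
For a short-circuited stub, Z_in = jZ_0·tan(βl)

X_in ≈ -45 Ω (capacitive)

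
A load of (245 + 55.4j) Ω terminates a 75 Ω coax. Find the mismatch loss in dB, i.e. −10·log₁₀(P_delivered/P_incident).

mismatch loss ≈ 1.57 dB

Γ = (170 + j55.4)/(320 + j55.4), |Γ| = 0.551
|Γ|² = 0.303, so P_del/P_inc = 1 − |Γ|² = 0.697
ML = −10·log₁₀(1 − |Γ|²)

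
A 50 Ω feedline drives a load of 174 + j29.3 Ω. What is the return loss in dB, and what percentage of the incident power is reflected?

RL ≈ 4.97 dB; 31.8% of incident power reflected

Γ = (124 + j29.3)/(224 + j29.3), |Γ| = 0.564
RL = −20·log₁₀(0.564) = 4.97 dB
P_refl/P_inc = |Γ|² = 0.318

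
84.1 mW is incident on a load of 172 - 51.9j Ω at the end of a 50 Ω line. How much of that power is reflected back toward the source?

|Γ| = |(122 − j51.9)/(222 − j51.9)| = 0.582
|Γ|² = 0.338
P_refl = |Γ|²·P_inc = 28.4 mW, P_del = (1 − |Γ|²)·P_inc = 55.7 mW

P_reflected ≈ 28.4 mW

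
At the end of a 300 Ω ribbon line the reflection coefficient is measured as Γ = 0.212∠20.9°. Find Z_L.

Z_L ≈ 442 + j69.9 Ω

Z_L = Z_0·(1 + Γ)/(1 − Γ) = 300·(1.2 + j0.0756)/(0.802 − j0.0756)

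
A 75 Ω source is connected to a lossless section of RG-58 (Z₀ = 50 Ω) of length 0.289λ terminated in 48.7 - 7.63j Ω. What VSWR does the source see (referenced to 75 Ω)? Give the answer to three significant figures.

VSWR ≈ 1.41

βl = 2π × 0.289 = 104°
tan(βl) = -4
Z_in = Z_0·(Z_L + jZ_0·tanβl)/(Z_0 + jZ_L·tanβl) = 54 + j7.1 Ω
Γ_s = (Z_in − Z_s)/(Z_in + Z_s) = (-21 + j7.1)/(129 + j7.1), |Γ_s| = 0.172
VSWR = (1 + |Γ_s|)/(1 − |Γ_s|)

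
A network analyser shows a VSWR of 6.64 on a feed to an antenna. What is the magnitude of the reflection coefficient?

|Γ| ≈ 0.738

|Γ| = (S − 1)/(S + 1) = (6.64 − 1)/(6.64 + 1) = 5.64/7.64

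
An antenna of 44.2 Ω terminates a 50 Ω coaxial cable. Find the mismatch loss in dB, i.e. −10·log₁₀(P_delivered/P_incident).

mismatch loss ≈ 0.0165 dB

Γ = (44.2 − 50)/(44.2 + 50) = -0.0616
|Γ|² = 0.00379, so P_del/P_inc = 1 − |Γ|² = 0.996
ML = −10·log₁₀(1 − |Γ|²)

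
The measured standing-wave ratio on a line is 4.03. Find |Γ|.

|Γ| ≈ 0.602

|Γ| = (S − 1)/(S + 1) = (4.03 − 1)/(4.03 + 1) = 3.03/5.03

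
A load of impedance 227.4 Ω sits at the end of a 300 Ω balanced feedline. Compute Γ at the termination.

Γ = -0.138

Γ = (Z_L − Z_0)/(Z_L + Z_0) = (227.4 − 300)/(227.4 + 300) = -72.6/527.4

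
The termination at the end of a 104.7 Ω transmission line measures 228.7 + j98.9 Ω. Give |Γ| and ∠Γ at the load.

Γ ≈ 0.456 ∠ 22.1°

Γ = (Z_L − Z_0)/(Z_L + Z_0) = (124 + j98.9)/(333.4 + j98.9)
|Γ| = 159/348 = 0.456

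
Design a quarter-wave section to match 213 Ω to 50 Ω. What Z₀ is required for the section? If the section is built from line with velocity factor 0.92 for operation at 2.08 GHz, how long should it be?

Z_qwt ≈ 103 Ω; length ≈ 3.32 cm

Z_qwt = √(Z_0·R_L) = √(50 × 213) = √10650
λ = 0.92·c/f = 0.133 m, so l = λ/4 = 0.0332 m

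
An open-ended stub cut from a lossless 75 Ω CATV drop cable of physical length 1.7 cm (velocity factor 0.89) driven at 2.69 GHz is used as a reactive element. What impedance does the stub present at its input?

λ = v/f = 0.89·c / 2.69 GHz = 0.0993 m
βl = 2π·l/λ = 2π × 0.171 = 61.7°
tan(βl) = 1.85
For an open-ended stub, Z_in = −jZ_0·cot(βl) = −jZ_0/tan(βl)

Z_in ≈ −j40.5 Ω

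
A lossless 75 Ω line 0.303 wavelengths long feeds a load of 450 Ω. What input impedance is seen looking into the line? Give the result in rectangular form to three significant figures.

βl = 2π × 0.303 = 109°
tan(βl) = tan(109°) = -2.89
Z_in = Z_0·(Z_L + jZ_0·tanβl)/(Z_0 + jZ_L·tanβl)
     = 75·(450 − j217)/(75 − j1300)

Z_in ≈ 13.9 + j25.1 Ω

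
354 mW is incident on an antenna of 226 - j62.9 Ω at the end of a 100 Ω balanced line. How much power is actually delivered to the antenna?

|Γ| = |(126 − j62.9)/(326 − j62.9)| = 0.424
|Γ|² = 0.18
P_refl = |Γ|²·P_inc = 63.7 mW, P_del = (1 − |Γ|²)·P_inc = 290 mW

P_delivered ≈ 290 mW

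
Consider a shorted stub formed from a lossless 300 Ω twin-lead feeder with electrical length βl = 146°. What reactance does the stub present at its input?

tan(βl) = -0.675
For a shorted stub, Z_in = jZ_0·tan(βl)

X_in ≈ -202 Ω (capacitive)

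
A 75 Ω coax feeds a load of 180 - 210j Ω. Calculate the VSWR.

Γ = (Z_L − Z_0)/(Z_L + Z_0) = (105 − j210)/(255 − j210)
|Γ| = 235/330 = 0.711
VSWR = (1 + |Γ|)/(1 − |Γ|) = 1.71/0.289

VSWR ≈ 5.91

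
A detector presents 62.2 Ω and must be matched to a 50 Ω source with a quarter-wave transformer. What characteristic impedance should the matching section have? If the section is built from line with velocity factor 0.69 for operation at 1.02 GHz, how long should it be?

Z_qwt ≈ 55.8 Ω; length ≈ 5.07 cm

Z_qwt = √(Z_0·R_L) = √(50 × 62.2) = √3110
λ = 0.69·c/f = 0.203 m, so l = λ/4 = 0.0507 m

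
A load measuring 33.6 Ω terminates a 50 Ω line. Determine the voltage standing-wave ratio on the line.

For a purely resistive load, VSWR = R_L/Z_0 or Z_0/R_L (whichever > 1) = 50/33.6

VSWR ≈ 1.49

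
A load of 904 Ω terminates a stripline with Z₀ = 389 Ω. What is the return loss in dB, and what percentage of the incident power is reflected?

Γ = (904 − 389)/(904 + 389) = 0.398
RL = −20·log₁₀(0.398) = 8 dB
P_refl/P_inc = |Γ|² = 0.159

RL ≈ 8 dB; 15.9% of incident power reflected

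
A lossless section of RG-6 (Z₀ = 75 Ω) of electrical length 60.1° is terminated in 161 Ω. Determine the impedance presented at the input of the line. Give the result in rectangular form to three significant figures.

Z_in ≈ 43.4 − j31.5 Ω

tan(βl) = tan(60.1°) = 1.74
Z_in = Z_0·(Z_L + jZ_0·tanβl)/(Z_0 + jZ_L·tanβl)
     = 75·(161 + j130)/(75 + j280)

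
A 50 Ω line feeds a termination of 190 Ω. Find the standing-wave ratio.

VSWR ≈ 3.8

Γ = (190 − 50)/(190 + 50) = 0.583
VSWR = (1 + 0.583)/(1 − 0.583)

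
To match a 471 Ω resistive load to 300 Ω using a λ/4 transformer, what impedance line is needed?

Z_qwt = √(Z_0·R_L) = √(300 × 471) = √141300

Z_qwt ≈ 376 Ω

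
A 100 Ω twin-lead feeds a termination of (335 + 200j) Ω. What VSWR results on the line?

VSWR ≈ 4.63

Γ = (Z_L − Z_0)/(Z_L + Z_0) = (235 + j200)/(435 + j200)
|Γ| = 309/479 = 0.645
VSWR = (1 + |Γ|)/(1 − |Γ|) = 1.64/0.355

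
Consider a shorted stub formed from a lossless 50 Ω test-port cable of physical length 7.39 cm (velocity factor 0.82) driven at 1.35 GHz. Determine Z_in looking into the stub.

Z_in ≈ −j33.7 Ω

λ = v/f = 0.82·c / 1.35 GHz = 0.182 m
βl = 2π·l/λ = 2π × 0.406 = 146°
tan(βl) = -0.675
For a shorted stub, Z_in = jZ_0·tan(βl)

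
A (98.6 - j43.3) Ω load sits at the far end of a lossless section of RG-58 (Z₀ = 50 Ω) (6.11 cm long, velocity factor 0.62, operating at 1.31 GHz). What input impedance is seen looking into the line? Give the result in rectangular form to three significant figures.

λ = v/f = 0.62·c / 1.31 GHz = 0.142 m
βl = 2π·l/λ = 2π × 0.43 = 155°
tan(βl) = tan(155°) = -0.468
Z_in = Z_0·(Z_L + jZ_0·tanβl)/(Z_0 + jZ_L·tanβl)
     = 50·(98.6 − j66.7)/(29.7 − j46.1)

Z_in ≈ 99.7 + j42.6 Ω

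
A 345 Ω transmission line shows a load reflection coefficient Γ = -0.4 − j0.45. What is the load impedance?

Z_L = Z_0·(1 + Γ)/(1 − Γ) = 345·(0.6 − j0.45)/(1.4 + j0.45)

Z_L ≈ 102 − j144 Ω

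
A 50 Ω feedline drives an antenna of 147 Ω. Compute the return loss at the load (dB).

RL ≈ 6.15 dB

Γ = (147 − 50)/(147 + 50) = 0.492
RL = −20·log₁₀|Γ| = −20·log₁₀(0.492)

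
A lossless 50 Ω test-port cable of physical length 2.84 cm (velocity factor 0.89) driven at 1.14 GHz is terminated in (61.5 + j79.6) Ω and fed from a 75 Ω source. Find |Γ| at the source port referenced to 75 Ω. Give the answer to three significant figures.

|Γ| ≈ 0.498

λ = v/f = 0.89·c / 1.14 GHz = 0.234 m
βl = 2π·l/λ = 2π × 0.121 = 43.7°
tan(βl) = 0.954
Z_in = Z_0·(Z_L + jZ_0·tanβl)/(Z_0 + jZ_L·tanβl) = 71.4 − j84 Ω
Γ_s = (Z_in − Z_s)/(Z_in + Z_s) = (-3.64 − j84)/(146 − j84), |Γ_s| = 0.498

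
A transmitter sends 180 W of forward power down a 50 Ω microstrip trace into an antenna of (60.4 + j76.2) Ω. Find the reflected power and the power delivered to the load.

|Γ| = |(10.4 + j76.2)/(110.4 + j76.2)| = 0.573
|Γ|² = 0.329
P_refl = |Γ|²·P_inc = 59.2 W, P_del = (1 − |Γ|²)·P_inc = 121 W

P_reflected ≈ 59.2 W; P_delivered ≈ 121 W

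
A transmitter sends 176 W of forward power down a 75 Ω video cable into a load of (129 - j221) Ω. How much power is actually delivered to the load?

P_delivered ≈ 75.3 W

|Γ| = |(54 − j221)/(204 − j221)| = 0.756
|Γ|² = 0.572
P_refl = |Γ|²·P_inc = 101 W, P_del = (1 − |Γ|²)·P_inc = 75.3 W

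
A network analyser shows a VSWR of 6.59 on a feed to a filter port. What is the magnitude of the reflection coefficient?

|Γ| ≈ 0.736

|Γ| = (S − 1)/(S + 1) = (6.59 − 1)/(6.59 + 1) = 5.59/7.59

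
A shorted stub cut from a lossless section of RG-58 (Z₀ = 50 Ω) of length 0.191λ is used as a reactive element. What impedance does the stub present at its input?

βl = 2π × 0.191 = 68.8°
tan(βl) = 2.57
For a shorted stub, Z_in = jZ_0·tan(βl)

Z_in ≈ +j129 Ω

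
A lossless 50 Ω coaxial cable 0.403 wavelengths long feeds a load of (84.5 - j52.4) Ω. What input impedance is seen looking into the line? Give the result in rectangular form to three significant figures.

Z_in ≈ 85.8 + j52.1 Ω

βl = 2π × 0.403 = 145°
tan(βl) = tan(145°) = -0.698
Z_in = Z_0·(Z_L + jZ_0·tanβl)/(Z_0 + jZ_L·tanβl)
     = 50·(84.5 − j87.3)/(13.4 − j59)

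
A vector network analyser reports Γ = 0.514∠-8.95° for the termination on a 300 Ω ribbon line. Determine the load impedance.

Z_L ≈ 888 − j193 Ω

Z_L = Z_0·(1 + Γ)/(1 − Γ) = 300·(1.51 − j0.08)/(0.492 + j0.08)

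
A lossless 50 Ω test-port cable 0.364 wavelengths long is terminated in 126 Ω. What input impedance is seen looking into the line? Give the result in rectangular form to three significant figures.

Z_in ≈ 31.2 + j32.8 Ω

βl = 2π × 0.364 = 131°
tan(βl) = tan(131°) = -1.15
Z_in = Z_0·(Z_L + jZ_0·tanβl)/(Z_0 + jZ_L·tanβl)
     = 50·(126 − j57.4)/(50 − j145)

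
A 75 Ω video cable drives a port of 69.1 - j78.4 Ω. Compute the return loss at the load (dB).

Γ = (-5.9 − j78.4)/(144.1 − j78.4), |Γ| = 0.479
RL = −20·log₁₀|Γ| = −20·log₁₀(0.479)

RL ≈ 6.39 dB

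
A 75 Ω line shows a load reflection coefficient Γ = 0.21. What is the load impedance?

Z_L = Z_0·(1 + Γ)/(1 − Γ) = 75·(1.21)/(0.79)

Z_L ≈ 115 Ω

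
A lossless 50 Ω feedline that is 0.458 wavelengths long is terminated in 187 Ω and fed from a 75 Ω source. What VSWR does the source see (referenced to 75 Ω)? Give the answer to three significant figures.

βl = 2π × 0.458 = 165°
tan(βl) = -0.27
Z_in = Z_0·(Z_L + jZ_0·tanβl)/(Z_0 + jZ_L·tanβl) = 99.3 + j86.8 Ω
Γ_s = (Z_in − Z_s)/(Z_in + Z_s) = (24.3 + j86.8)/(174 + j86.8), |Γ_s| = 0.463
VSWR = (1 + |Γ_s|)/(1 − |Γ_s|)

VSWR ≈ 2.72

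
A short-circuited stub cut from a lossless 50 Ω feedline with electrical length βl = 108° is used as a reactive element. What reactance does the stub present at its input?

X_in ≈ -154 Ω (capacitive)

tan(βl) = -3.08
For a short-circuited stub, Z_in = jZ_0·tan(βl)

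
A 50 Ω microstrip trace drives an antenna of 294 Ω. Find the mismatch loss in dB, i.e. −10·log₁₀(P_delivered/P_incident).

mismatch loss ≈ 3.04 dB

Γ = (294 − 50)/(294 + 50) = 0.709
|Γ|² = 0.503, so P_del/P_inc = 1 − |Γ|² = 0.497
ML = −10·log₁₀(1 − |Γ|²)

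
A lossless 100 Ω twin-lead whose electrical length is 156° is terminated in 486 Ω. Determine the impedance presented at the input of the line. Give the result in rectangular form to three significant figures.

tan(βl) = tan(156°) = -0.445
Z_in = Z_0·(Z_L + jZ_0·tanβl)/(Z_0 + jZ_L·tanβl)
     = 100·(486 − j44.5)/(100 − j216)

Z_in ≈ 102 + j177 Ω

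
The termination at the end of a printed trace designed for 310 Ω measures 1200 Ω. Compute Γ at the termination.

Γ = (Z_L − Z_0)/(Z_L + Z_0) = (1200 − 310)/(1200 + 310) = 890/1510

Γ = 0.589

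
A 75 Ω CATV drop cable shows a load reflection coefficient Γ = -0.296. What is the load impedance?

Z_L ≈ 40.7 Ω

Z_L = Z_0·(1 + Γ)/(1 − Γ) = 75·(0.704)/(1.3)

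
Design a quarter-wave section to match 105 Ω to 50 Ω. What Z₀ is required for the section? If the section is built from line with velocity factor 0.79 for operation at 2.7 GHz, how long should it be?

Z_qwt = √(Z_0·R_L) = √(50 × 105) = √5250
λ = 0.79·c/f = 0.0878 m, so l = λ/4 = 0.0219 m

Z_qwt ≈ 72.5 Ω; length ≈ 2.19 cm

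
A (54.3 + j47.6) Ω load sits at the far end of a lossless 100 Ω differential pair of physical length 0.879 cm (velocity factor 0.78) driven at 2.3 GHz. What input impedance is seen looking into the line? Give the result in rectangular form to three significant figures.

λ = v/f = 0.78·c / 2.3 GHz = 0.102 m
βl = 2π·l/λ = 2π × 0.0864 = 31.1°
tan(βl) = tan(31.1°) = 0.603
Z_in = Z_0·(Z_L + jZ_0·tanβl)/(Z_0 + jZ_L·tanβl)
     = 100·(54.3 + j108)/(71.3 + j32.8)

Z_in ≈ 120 + j96.1 Ω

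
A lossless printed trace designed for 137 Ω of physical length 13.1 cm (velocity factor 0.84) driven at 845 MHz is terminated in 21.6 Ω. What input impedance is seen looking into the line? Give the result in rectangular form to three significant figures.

λ = v/f = 0.84·c / 845 MHz = 0.298 m
βl = 2π·l/λ = 2π × 0.439 = 158°
tan(βl) = tan(158°) = -0.401
Z_in = Z_0·(Z_L + jZ_0·tanβl)/(Z_0 + jZ_L·tanβl)
     = 137·(21.6 − j55)/(137 − j8.67)

Z_in ≈ 25 − j53.4 Ω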